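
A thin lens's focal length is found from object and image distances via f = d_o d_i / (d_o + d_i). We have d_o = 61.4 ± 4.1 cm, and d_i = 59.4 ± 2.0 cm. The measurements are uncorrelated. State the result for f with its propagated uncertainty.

∂f/∂d_o = (d_i/(d_o+d_i))² = 0.242;  ∂f/∂d_i = (d_o/(d_o+d_i))² = 0.258
δf = √((∂f/∂d_o · δd_o)² + (∂f/∂d_i · δd_i)²) = √(0.983 + 0.267) = 1.12 cm
f = 30.2 cm.

30.2 ± 1.12 cm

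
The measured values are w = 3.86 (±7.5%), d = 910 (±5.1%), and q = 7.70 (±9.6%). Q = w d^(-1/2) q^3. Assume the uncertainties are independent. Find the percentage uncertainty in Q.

Each factor contributes (exponent × relative error)² to (δQ/Q)²:
  (1·δw/w)² = (1×0.0750)² = 0.00562;  (−½·δd/d)² = (-0.5×0.0510)² = 0.000650;  (3·δq/q)² = (3×0.0960)² = 0.0829
δQ/Q = √(0.0892) = 0.299

29.9%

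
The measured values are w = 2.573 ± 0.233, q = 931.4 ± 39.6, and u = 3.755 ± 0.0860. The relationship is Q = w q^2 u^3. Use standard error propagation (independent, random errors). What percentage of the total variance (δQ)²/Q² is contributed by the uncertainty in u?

(δQ/Q)² = (1·δw/w)² + (2·δq/q)² + (3·δu/u)²
  w term: (1×0.0906)² = 0.00820
  q term: (2×0.0425)² = 0.00723
  u term: (3×0.0229)² = 0.00472
Total = 0.0202. Share from u = 0.00472/0.0202 = 0.234.

23.4%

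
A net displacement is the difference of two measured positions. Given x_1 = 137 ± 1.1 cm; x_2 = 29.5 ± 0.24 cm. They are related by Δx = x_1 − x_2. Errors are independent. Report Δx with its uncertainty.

Each term contributes (cᵢ δxᵢ)² to (δΔx)²:
  (δx_1)² = 1.21;  (δx_2)² = 0.0576
δΔx = √(1.27) = 1.13 cm
Δx = 108 cm.

108 ± 1.13 cm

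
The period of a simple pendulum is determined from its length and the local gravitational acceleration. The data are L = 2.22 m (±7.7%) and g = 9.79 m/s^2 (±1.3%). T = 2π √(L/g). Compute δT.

0.117 s

Products/powers → add relative errors in quadrature, weighted by exponent:
  (½·δL/L)² = (0.5×0.0770)² = 0.00148;  (−½·δg/g)² = (-0.5×0.0130)² = 4.23e-05
δT/T = √(0.00152) = 0.0390
T = 2.99 s, so δT = 0.0390 × 2.99 = 0.117 s.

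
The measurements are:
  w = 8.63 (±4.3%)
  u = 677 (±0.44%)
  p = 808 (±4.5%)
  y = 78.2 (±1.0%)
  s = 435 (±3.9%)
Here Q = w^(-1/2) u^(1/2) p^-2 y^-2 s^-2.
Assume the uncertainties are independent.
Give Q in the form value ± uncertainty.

For a monomial Q ∝ w^(-1/2), u^(1/2), p^-2, y^-2, s^-2, fractional errors add in quadrature:
  (−½·δw/w)² = (-0.5×0.0430)² = 0.000462;  (½·δu/u)² = (0.5×0.00440)² = 4.84e-06;  (-2·δp/p)² = (-2×0.0450)² = 0.00810;  (-2·δy/y)² = (-2×0.0100)² = 0.000400;  (-2·δs/s)² = (-2×0.0390)² = 0.00608
δQ/Q = √(0.0151) = 0.123
Q = 1.17e-14, so δQ = 0.123 × 1.17e-14 = 1.44e-15.

(1.17 ± 0.144) × 10^-14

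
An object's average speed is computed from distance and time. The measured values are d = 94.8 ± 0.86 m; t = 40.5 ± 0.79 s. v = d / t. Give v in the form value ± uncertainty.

Relative error in a monomial: (δv/v)² = Σ (nᵢ · δxᵢ/xᵢ)².
  (1·δd/d)² = (1×0.00907)² = 8.23e-05;  (-1·δt/t)² = (-1×0.0195)² = 0.000380
δv/v = √(0.000463) = 0.0215
v = 2.34 m/s, so δv = 0.0215 × 2.34 = 0.0504 m/s.

2.34 ± 0.0504 m/s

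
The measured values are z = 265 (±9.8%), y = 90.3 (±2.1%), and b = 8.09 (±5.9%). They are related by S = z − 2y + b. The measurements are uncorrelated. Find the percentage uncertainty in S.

28.4%

Each term contributes (cᵢ δxᵢ)² to (δS)²:
  (δz)² = 674;  (2·δy)² = 14.4;  (δb)² = 0.228
δS = √(689) = 26.2
S = 92.5, so δS/S = 26.2/92.5 = 0.284.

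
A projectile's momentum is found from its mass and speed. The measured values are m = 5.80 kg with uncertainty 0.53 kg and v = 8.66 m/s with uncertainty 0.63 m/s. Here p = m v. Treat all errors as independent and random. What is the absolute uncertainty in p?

5.87 kg·m/s

For a monomial p ∝ m, v, fractional errors add in quadrature:
  (1·δm/m)² = (1×0.0914)² = 0.00835;  (1·δv/v)² = (1×0.0727)² = 0.00529
δp/p = √(0.0136) = 0.117
p = 50.2 kg·m/s, so δp = 0.117 × 50.2 = 5.87 kg·m/s.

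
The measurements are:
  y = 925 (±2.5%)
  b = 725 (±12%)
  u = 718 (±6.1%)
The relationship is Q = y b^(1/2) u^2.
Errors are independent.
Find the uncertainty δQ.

For a monomial Q ∝ y, b^(1/2), u^2, fractional errors add in quadrature:
  (1·δy/y)² = (1×0.0250)² = 0.000625;  (½·δb/b)² = (0.5×0.120)² = 0.00360;  (2·δu/u)² = (2×0.0610)² = 0.0149
δQ/Q = √(0.0191) = 0.138
Q = 1.28e+10, so δQ = 0.138 × 1.28e+10 = 1.77e+09.

1.77e+09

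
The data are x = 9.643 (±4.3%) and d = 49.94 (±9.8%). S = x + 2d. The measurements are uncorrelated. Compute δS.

Each term contributes (cᵢ δxᵢ)² to (δS)²:
  (δx)² = 0.172;  (2·δd)² = 95.8
δS = √(96.0) = 9.80

9.80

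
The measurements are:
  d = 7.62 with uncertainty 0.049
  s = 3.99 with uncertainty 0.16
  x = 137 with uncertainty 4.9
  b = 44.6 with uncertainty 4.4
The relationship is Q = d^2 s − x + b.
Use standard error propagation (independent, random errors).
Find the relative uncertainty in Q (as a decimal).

0.0845

Let p = d^2·s = 232. δp/p = √((2·δd/d)² + (1·δs/s)²) = √(0.000165 + 0.00161) = 0.0421, so δp = 9.76.
Q = p − x + b: δQ = √(δp² + δx² + δb²) = √(95.2 + 24.0 + 19.4) = 11.8
Q = 139, so δQ/Q = 11.8/139 = 0.0845.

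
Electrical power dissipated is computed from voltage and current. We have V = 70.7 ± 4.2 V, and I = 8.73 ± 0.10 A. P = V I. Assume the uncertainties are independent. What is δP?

37.3 W

Since P is a product/quotient, work with relative uncertainties:
  (1·δV/V)² = (1×0.0594)² = 0.00353;  (1·δI/I)² = (1×0.0115)² = 0.000131
δP/P = √(0.00366) = 0.0605
P = 617 W, so δP = 0.0605 × 617 = 37.3 W.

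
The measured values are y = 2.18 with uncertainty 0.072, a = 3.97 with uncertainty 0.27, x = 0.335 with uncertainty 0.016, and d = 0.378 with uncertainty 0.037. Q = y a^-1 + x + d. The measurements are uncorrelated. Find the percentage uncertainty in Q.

Let p = y·a^-1 = 0.549. δp/p = √((1·δy/y)² + (-1·δa/a)²) = √(0.00109 + 0.00463) = 0.0756, so δp = 0.0415.
Q = p + x + d: δQ = √(δp² + δx² + δd²) = √(0.00172 + 0.000256 + 0.00137) = 0.0579
Q = 1.26, so δQ/Q = 0.0579/1.26 = 0.0458.

4.58%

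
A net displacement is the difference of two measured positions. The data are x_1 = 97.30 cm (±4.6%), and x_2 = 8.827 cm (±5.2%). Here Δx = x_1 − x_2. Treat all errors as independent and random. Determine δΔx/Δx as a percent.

5.09%

Sums and differences: (δΔx)² = Σ (cᵢ δxᵢ)².
  (δx_1)² = 20.0;  (δx_2)² = 0.211
δΔx = √(20.2) = 4.50 cm
Δx = 88.47 cm, so δΔx/Δx = 4.50/88.47 = 0.0509.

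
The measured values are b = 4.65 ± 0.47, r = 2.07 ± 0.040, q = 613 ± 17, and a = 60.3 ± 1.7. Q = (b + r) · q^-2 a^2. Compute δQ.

0.00688

Let u = b + r = 6.72. δu = √(δb² + δr²) = √(0.221 + 0.00160) = 0.472, so δu/u = 0.0702.
Q is then a monomial in u, q, a:
δQ/Q = √((δu/u)² + (-2·δq/q)² + (2·δa/a)²) = √(0.00493 + 0.00308 + 0.00318) = 0.106
Q = 0.0650, so δQ = 0.106 × 0.0650 = 0.00688.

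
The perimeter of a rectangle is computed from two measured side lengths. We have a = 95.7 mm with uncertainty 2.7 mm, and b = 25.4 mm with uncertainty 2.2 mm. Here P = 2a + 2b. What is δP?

6.97 mm

Each term contributes (cᵢ δxᵢ)² to (δP)²:
  (2·δa)² = 29.2;  (2·δb)² = 19.4
δP = √(48.5) = 6.97 mm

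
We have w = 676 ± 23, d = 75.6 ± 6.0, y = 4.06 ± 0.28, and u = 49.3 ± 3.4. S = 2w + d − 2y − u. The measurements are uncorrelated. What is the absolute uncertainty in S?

S is a linear combination, so absolute uncertainties add in quadrature:
  (2·δw)² = 2120;  (δd)² = 36.0;  (2·δy)² = 0.314;  (δu)² = 11.6
δS = √(2160) = 46.5

46.5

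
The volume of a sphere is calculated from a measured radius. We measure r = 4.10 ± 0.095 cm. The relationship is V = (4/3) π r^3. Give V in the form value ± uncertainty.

Each factor contributes (exponent × relative error)² to (δV/V)²:
  (3·δr/r)² = (3×0.0232)² = 0.00483
δV/V = √(0.00483) = 0.0695
V = 289 cm^3, so δV = 0.0695 × 289 = 20.1 cm^3.

289 ± 20.1 cm^3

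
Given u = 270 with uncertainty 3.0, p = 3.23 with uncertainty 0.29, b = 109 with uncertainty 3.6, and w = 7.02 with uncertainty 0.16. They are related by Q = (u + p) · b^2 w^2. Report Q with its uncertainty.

Let h = u + p = 273. δh = √(δu² + δp²) = √(9.00 + 0.0841) = 3.01, so δh/h = 0.0110.
Q is then a monomial in h, b, w:
δQ/Q = √((δh/h)² + (2·δb/b)² + (2·δw/w)²) = √(0.000122 + 0.00436 + 0.00208) = 0.0810
Q = 1.6e+08, so δQ = 0.0810 × 1.6e+08 = 1.3e+07.

(1.60 ± 0.130) × 10^8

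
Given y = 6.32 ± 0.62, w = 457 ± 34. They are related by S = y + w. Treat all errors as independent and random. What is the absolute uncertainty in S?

34.0

S is a linear combination, so absolute uncertainties add in quadrature:
  (δy)² = 0.384;  (δw)² = 1160
δS = √(1160) = 34.0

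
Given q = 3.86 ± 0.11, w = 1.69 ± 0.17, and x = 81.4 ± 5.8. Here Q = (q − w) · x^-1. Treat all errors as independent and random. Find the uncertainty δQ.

0.00313

Let u = q − w = 2.17. δu = √(δq² + δw²) = √(0.0121 + 0.0289) = 0.202, so δu/u = 0.0933.
Q is then a monomial in u, x:
δQ/Q = √((δu/u)² + (-1·δx/x)²) = √(0.00871 + 0.00508) = 0.117
Q = 0.0267, so δQ = 0.117 × 0.0267 = 0.00313.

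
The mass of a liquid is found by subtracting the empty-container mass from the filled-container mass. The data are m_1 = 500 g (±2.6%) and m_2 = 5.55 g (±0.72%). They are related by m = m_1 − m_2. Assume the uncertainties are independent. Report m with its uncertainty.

Sums and differences: (δm)² = Σ (cᵢ δxᵢ)².
  (δm_1)² = 169;  (δm_2)² = 0.00160
δm = √(169) = 13.0 g
m = 494 g.

494 ± 13.0 g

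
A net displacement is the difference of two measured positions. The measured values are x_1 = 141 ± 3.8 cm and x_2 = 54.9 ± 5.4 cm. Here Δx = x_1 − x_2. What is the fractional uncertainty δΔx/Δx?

0.0767

Each term contributes (cᵢ δxᵢ)² to (δΔx)²:
  (δx_1)² = 14.4;  (δx_2)² = 29.2
δΔx = √(43.6) = 6.60 cm
Δx = 86.1 cm, so δΔx/Δx = 6.60/86.1 = 0.0767.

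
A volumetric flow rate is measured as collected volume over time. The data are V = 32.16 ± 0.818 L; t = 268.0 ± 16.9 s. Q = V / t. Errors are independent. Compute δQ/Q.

For a monomial Q ∝ V, t^-1, fractional errors add in quadrature:
  (1·δV/V)² = (1×0.0254)² = 0.000647;  (-1·δt/t)² = (-1×0.0631)² = 0.00398
δQ/Q = √(0.00462) = 0.0680

0.0680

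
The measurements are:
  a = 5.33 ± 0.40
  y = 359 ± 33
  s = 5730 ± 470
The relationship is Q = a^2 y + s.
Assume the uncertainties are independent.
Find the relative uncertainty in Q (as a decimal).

Let p = a^2·y = 10200. δp/p = √((2·δa/a)² + (1·δy/y)²) = √(0.0225 + 0.00845) = 0.176, so δp = 1800.
Q = p + s: δQ = √(δp² + δs²) = √(3.22e+06 + 2.21e+05) = 1860
Q = 15900, so δQ/Q = 1860/15900 = 0.116.

0.116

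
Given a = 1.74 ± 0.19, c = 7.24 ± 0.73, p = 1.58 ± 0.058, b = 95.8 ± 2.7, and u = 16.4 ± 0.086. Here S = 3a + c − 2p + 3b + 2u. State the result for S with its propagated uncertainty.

330 ± 8.16

Each term contributes (cᵢ δxᵢ)² to (δS)²:
  (3·δa)² = 0.325;  (δc)² = 0.533;  (2·δp)² = 0.0135;  (3·δb)² = 65.6;  (2·δu)² = 0.0296
δS = √(66.5) = 8.16
S = 330.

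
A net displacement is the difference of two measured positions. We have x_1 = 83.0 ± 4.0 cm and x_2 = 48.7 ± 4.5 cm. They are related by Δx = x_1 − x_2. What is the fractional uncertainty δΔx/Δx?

Δx is a linear combination, so absolute uncertainties add in quadrature:
  (δx_1)² = 16.0;  (δx_2)² = 20.2
δΔx = √(36.2) = 6.02 cm
Δx = 34.3 cm, so δΔx/Δx = 6.02/34.3 = 0.176.

0.176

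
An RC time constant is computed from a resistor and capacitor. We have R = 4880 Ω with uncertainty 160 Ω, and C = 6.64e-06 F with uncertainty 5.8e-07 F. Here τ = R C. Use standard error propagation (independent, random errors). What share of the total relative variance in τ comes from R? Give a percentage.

12.3%

(δτ/τ)² = (1·δR/R)² + (1·δC/C)²
  R term: (1×0.0328)² = 0.00107
  C term: (1×0.0873)² = 0.00763
Total = 0.00870. Share from R = 0.00107/0.00870 = 0.123.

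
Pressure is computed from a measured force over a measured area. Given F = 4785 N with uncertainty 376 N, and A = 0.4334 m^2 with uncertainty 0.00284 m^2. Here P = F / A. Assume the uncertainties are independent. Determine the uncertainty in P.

P is a product of powers, so relative uncertainties combine in quadrature:
  (1·δF/F)² = (1×0.0786)² = 0.00617;  (-1·δA/A)² = (-1×0.00655)² = 4.29e-05
δP/P = √(0.00622) = 0.0789
P = 11040 Pa, so δP = 0.0789 × 11040 = 871 Pa.

871 Pa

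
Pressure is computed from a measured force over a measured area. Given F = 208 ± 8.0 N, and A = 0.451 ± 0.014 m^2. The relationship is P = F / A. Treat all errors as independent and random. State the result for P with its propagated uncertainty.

461 ± 22.8 Pa

Each factor contributes (exponent × relative error)² to (δP/P)²:
  (1·δF/F)² = (1×0.0385)² = 0.00148;  (-1·δA/A)² = (-1×0.0310)² = 0.000964
δP/P = √(0.00244) = 0.0494
P = 461 Pa, so δP = 0.0494 × 461 = 22.8 Pa.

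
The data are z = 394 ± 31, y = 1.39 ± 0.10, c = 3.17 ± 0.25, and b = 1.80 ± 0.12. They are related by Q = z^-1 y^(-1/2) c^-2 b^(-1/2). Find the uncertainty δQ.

For a monomial Q ∝ z^-1, y^(-1/2), c^-2, b^(-1/2), fractional errors add in quadrature:
  (-1·δz/z)² = (-1×0.0787)² = 0.00619;  (−½·δy/y)² = (-0.5×0.0719)² = 0.00129;  (-2·δc/c)² = (-2×0.0789)² = 0.0249;  (−½·δb/b)² = (-0.5×0.0667)² = 0.00111
δQ/Q = √(0.0335) = 0.183
Q = 0.000160, so δQ = 0.183 × 0.000160 = 2.92e-05.

2.92e-05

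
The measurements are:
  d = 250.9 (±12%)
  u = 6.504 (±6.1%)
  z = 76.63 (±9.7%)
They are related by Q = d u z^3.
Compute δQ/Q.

0.321

Q is a product of powers, so relative uncertainties combine in quadrature:
  (1·δd/d)² = (1×0.120)² = 0.0144;  (1·δu/u)² = (1×0.0610)² = 0.00372;  (3·δz/z)² = (3×0.0970)² = 0.0847
δQ/Q = √(0.103) = 0.321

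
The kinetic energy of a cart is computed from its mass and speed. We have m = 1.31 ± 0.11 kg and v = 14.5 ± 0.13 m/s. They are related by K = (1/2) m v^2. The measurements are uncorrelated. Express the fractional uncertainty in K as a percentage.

K is a product of powers, so relative uncertainties combine in quadrature:
  (1·δm/m)² = (1×0.0840)² = 0.00705;  (2·δv/v)² = (2×0.00897)² = 0.000322
δK/K = √(0.00737) = 0.0859

8.59%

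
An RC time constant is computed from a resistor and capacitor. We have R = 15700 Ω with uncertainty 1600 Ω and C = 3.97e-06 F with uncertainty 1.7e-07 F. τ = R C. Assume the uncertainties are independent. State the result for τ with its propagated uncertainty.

0.0623 ± 0.00689 s

For a monomial τ ∝ R, C, fractional errors add in quadrature:
  (1·δR/R)² = (1×0.102)² = 0.0104;  (1·δC/C)² = (1×0.0428)² = 0.00183
δτ/τ = √(0.0122) = 0.111
τ = 0.0623 s, so δτ = 0.111 × 0.0623 = 0.00689 s.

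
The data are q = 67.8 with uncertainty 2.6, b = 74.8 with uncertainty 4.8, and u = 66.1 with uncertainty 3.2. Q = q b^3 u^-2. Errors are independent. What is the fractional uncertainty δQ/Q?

Q is a product of powers, so relative uncertainties combine in quadrature:
  (1·δq/q)² = (1×0.0383)² = 0.00147;  (3·δb/b)² = (3×0.0642)² = 0.0371;  (-2·δu/u)² = (-2×0.0484)² = 0.00937
δQ/Q = √(0.0479) = 0.219

0.219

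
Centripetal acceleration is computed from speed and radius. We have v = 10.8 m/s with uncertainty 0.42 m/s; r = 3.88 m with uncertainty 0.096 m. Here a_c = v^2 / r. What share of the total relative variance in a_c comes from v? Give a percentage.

90.8%

(δa_c/a_c)² = (2·δv/v)² + (-1·δr/r)²
  v term: (2×0.0389)² = 0.00605
  r term: (-1×0.0247)² = 0.000612
Total = 0.00666. Share from v = 0.00605/0.00666 = 0.908.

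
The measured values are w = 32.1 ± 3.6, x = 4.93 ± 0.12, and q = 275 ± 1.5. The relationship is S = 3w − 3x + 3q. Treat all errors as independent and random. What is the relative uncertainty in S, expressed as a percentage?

1.29%

Absolute uncertainties add in quadrature for a linear combination:
  (3·δw)² = 117;  (3·δx)² = 0.130;  (3·δq)² = 20.2
δS = √(137) = 11.7
S = 907, so δS/S = 11.7/907 = 0.0129.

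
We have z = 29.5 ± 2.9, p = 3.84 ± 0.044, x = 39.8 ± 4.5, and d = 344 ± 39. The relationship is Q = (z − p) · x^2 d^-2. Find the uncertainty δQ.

0.117

Let u = z − p = 25.7. δu = √(δz² + δp²) = √(8.41 + 0.00194) = 2.90, so δu/u = 0.113.
Q is then a monomial in u, x, d:
δQ/Q = √((δu/u)² + (2·δx/x)² + (-2·δd/d)²) = √(0.0128 + 0.0511 + 0.0514) = 0.340
Q = 0.343, so δQ = 0.340 × 0.343 = 0.117.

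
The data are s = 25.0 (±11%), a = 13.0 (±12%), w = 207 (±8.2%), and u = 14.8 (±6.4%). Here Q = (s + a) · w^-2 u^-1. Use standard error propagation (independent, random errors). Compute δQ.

1.17e-05

Let h = s + a = 38.0. δh = √(δs² + δa²) = √(7.56 + 2.43) = 3.16, so δh/h = 0.0832.
Q is then a monomial in h, w, u:
δQ/Q = √((δh/h)² + (-2·δw/w)² + (-1·δu/u)²) = √(0.00692 + 0.0269 + 0.00410) = 0.195
Q = 5.99e-05, so δQ = 0.195 × 5.99e-05 = 1.17e-05.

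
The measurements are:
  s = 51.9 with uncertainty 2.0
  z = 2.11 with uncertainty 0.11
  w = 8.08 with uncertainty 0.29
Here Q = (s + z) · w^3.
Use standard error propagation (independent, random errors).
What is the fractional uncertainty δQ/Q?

Let u = s + z = 54.0. δu = √(δs² + δz²) = √(4.00 + 0.0121) = 2.00, so δu/u = 0.0371.
Q is then a monomial in u, w:
δQ/Q = √((δu/u)² + (3·δw/w)²) = √(0.00138 + 0.0116) = 0.114

0.114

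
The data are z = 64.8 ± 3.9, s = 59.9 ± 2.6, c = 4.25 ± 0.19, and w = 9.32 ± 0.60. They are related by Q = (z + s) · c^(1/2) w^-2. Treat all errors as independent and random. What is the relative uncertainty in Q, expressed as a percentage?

Let u = z + s = 125. δu = √(δz² + δs²) = √(15.2 + 6.76) = 4.69, so δu/u = 0.0376.
Q is then a monomial in u, c, w:
δQ/Q = √((δu/u)² + (½·δc/c)² + (-2·δw/w)²) = √(0.00141 + 0.000500 + 0.0166) = 0.136

13.6%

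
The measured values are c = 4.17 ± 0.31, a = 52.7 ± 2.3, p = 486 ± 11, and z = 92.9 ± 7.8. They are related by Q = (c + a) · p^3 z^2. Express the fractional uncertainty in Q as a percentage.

18.6%

Let u = c + a = 56.9. δu = √(δc² + δa²) = √(0.0961 + 5.29) = 2.32, so δu/u = 0.0408.
Q is then a monomial in u, p, z:
δQ/Q = √((δu/u)² + (3·δp/p)² + (2·δz/z)²) = √(0.00167 + 0.00461 + 0.0282) = 0.186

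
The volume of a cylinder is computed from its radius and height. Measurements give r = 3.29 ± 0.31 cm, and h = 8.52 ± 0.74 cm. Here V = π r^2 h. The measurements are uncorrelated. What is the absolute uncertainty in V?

For a monomial V ∝ r^2, h, fractional errors add in quadrature:
  (2·δr/r)² = (2×0.0942)² = 0.0355;  (1·δh/h)² = (1×0.0869)² = 0.00754
δV/V = √(0.0431) = 0.208
V = 290 cm^3, so δV = 0.208 × 290 = 60.1 cm^3.

60.1 cm^3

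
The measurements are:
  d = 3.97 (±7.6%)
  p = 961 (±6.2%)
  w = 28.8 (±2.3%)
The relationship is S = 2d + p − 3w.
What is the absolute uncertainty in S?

Absolute uncertainties add in quadrature for a linear combination:
  (2·δd)² = 0.364;  (δp)² = 3550;  (3·δw)² = 3.95
δS = √(3550) = 59.6

59.6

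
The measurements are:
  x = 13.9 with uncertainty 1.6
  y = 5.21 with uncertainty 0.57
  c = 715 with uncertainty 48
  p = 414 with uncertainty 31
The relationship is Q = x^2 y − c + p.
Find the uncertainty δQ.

Let w = x^2·y = 1010. δw/w = √((2·δx/x)² + (1·δy/y)²) = √(0.0530 + 0.0120) = 0.255, so δw = 257.
Q = w − c + p: δQ = √(δw² + δc² + δp²) = √(65800 + 2300 + 961) = 263

263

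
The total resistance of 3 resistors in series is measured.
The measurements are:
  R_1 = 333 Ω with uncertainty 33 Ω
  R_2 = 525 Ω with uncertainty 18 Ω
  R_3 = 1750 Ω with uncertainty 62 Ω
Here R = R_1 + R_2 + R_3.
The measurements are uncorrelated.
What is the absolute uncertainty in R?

For a sum/difference, combine absolute errors in quadrature:
  (δR_1)² = 1090;  (δR_2)² = 324;  (δR_3)² = 3840
δR = √(5260) = 72.5 Ω

72.5 Ω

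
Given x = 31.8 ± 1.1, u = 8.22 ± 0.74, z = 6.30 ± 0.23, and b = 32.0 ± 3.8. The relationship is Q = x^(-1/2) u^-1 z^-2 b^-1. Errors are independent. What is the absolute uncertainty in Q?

Each factor contributes (exponent × relative error)² to (δQ/Q)²:
  (−½·δx/x)² = (-0.5×0.0346)² = 0.000299;  (-1·δu/u)² = (-1×0.0900)² = 0.00810;  (-2·δz/z)² = (-2×0.0365)² = 0.00533;  (-1·δb/b)² = (-1×0.119)² = 0.0141
δQ/Q = √(0.0278) = 0.167
Q = 1.7e-05, so δQ = 0.167 × 1.7e-05 = 2.83e-06.

2.83e-06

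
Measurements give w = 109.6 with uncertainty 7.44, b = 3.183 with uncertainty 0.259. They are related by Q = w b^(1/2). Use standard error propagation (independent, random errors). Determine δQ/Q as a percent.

7.91%

Products/powers → add relative errors in quadrature, weighted by exponent:
  (1·δw/w)² = (1×0.0679)² = 0.00461;  (½·δb/b)² = (0.5×0.0814)² = 0.00166
δQ/Q = √(0.00626) = 0.0791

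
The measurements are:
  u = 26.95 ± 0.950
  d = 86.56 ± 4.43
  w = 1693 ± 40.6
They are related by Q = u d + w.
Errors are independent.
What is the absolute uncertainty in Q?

Let p = u·d = 2333. δp/p = √((1·δu/u)² + (1·δd/d)²) = √(0.00124 + 0.00262) = 0.0621, so δp = 145.
Q = p + w: δQ = √(δp² + δw²) = √(21000 + 1650) = 151

151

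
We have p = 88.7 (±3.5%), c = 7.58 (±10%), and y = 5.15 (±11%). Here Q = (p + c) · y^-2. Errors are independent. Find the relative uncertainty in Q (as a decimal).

0.222

Let u = p + c = 96.3. δu = √(δp² + δc²) = √(9.64 + 0.575) = 3.20, so δu/u = 0.0332.
Q is then a monomial in u, y:
δQ/Q = √((δu/u)² + (-2·δy/y)²) = √(0.00110 + 0.0484) = 0.222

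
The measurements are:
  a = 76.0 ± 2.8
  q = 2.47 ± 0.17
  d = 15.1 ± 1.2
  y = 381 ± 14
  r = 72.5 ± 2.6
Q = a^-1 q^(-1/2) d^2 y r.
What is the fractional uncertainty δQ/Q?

0.174

Relative error in a monomial: (δQ/Q)² = Σ (nᵢ · δxᵢ/xᵢ)².
  (-1·δa/a)² = (-1×0.0368)² = 0.00136;  (−½·δq/q)² = (-0.5×0.0688)² = 0.00118;  (2·δd/d)² = (2×0.0795)² = 0.0253;  (1·δy/y)² = (1×0.0367)² = 0.00135;  (1·δr/r)² = (1×0.0359)² = 0.00129
δQ/Q = √(0.0304) = 0.174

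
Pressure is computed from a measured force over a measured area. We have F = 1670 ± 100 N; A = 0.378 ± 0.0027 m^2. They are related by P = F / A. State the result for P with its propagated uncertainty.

4420 ± 266 Pa

Since P is a product/quotient, work with relative uncertainties:
  (1·δF/F)² = (1×0.0599)² = 0.00359;  (-1·δA/A)² = (-1×0.00714)² = 5.1e-05
δP/P = √(0.00364) = 0.0603
P = 4420 Pa, so δP = 0.0603 × 4420 = 266 Pa.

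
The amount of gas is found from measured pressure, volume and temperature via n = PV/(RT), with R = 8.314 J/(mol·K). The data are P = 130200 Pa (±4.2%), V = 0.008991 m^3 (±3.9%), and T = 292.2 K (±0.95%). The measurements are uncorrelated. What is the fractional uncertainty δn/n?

Since n is a product/quotient, work with relative uncertainties:
  (1·δP/P)² = (1×0.0420)² = 0.00176;  (1·δV/V)² = (1×0.0390)² = 0.00152;  (-1·δT/T)² = (-1×0.00950)² = 9.02e-05
δn/n = √(0.00338) = 0.0581

0.0581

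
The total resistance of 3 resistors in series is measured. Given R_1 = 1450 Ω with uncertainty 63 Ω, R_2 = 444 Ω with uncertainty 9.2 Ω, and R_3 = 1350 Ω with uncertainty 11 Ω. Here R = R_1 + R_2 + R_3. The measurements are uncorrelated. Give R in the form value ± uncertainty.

3240 ± 64.6 Ω

For a sum/difference, combine absolute errors in quadrature:
  (δR_1)² = 3970;  (δR_2)² = 84.6;  (δR_3)² = 121
δR = √(4170) = 64.6 Ω
R = 3240 Ω.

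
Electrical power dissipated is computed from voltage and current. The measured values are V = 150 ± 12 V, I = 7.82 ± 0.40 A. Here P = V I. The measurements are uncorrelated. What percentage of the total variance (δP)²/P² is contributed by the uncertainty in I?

(δP/P)² = (1·δV/V)² + (1·δI/I)²
  V term: (1×0.0800)² = 0.00640
  I term: (1×0.0512)² = 0.00262
Total = 0.00902. Share from I = 0.00262/0.00902 = 0.290.

29.0%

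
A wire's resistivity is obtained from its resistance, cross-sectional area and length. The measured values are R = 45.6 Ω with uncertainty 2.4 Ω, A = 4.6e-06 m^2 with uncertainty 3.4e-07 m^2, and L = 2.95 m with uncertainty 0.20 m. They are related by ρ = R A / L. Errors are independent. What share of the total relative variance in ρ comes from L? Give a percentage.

(δρ/ρ)² = (1·δR/R)² + (1·δA/A)² + (-1·δL/L)²
  R term: (1×0.0526)² = 0.00277
  A term: (1×0.0739)² = 0.00546
  L term: (-1×0.0678)² = 0.00460
Total = 0.0128. Share from L = 0.00460/0.0128 = 0.358.

35.8%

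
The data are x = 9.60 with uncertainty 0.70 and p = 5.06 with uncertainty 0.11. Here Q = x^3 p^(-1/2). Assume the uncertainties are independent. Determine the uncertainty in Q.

Q is a product of powers, so relative uncertainties combine in quadrature:
  (3·δx/x)² = (3×0.0729)² = 0.0479;  (−½·δp/p)² = (-0.5×0.0217)² = 0.000118
δQ/Q = √(0.0480) = 0.219
Q = 393, so δQ = 0.219 × 393 = 86.1.

86.1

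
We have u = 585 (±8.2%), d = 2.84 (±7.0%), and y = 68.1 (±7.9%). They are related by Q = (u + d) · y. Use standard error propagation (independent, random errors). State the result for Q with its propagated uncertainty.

40000 ± 4550

Let w = u + d = 588. δw = √(δu² + δd²) = √(2300 + 0.0395) = 48.0, so δw/w = 0.0816.
Q is then a monomial in w, y:
δQ/Q = √((δw/w)² + (1·δy/y)²) = √(0.00666 + 0.00624) = 0.114
Q = 40000, so δQ = 0.114 × 40000 = 4550.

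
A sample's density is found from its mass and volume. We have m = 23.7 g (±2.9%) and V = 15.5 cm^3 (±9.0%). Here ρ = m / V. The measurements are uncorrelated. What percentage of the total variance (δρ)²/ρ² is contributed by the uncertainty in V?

90.6%

(δρ/ρ)² = (1·δm/m)² + (-1·δV/V)²
  m term: (1×0.0290)² = 0.000841
  V term: (-1×0.0900)² = 0.00810
Total = 0.00894. Share from V = 0.00810/0.00894 = 0.906.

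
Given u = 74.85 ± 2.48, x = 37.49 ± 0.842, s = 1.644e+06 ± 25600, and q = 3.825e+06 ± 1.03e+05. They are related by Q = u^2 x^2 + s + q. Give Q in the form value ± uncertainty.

(1.334 ± 0.0639) × 10^7

Let p = u^2·x^2 = 7.874e+06. δp/p = √((2·δu/u)² + (2·δx/x)²) = √(0.00439 + 0.00202) = 0.0801, so δp = 6.3e+05.
Q = p + s + q: δQ = √(δp² + δs² + δq²) = √(3.97e+11 + 6.55e+08 + 1.06e+10) = 6.39e+05
Q = 1.334e+07.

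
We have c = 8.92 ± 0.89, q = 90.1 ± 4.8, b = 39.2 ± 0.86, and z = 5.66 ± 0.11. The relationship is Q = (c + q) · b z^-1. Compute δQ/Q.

0.0574

Let u = c + q = 99.0. δu = √(δc² + δq²) = √(0.792 + 23.0) = 4.88, so δu/u = 0.0493.
Q is then a monomial in u, b, z:
δQ/Q = √((δu/u)² + (1·δb/b)² + (-1·δz/z)²) = √(0.00243 + 0.000481 + 0.000378) = 0.0574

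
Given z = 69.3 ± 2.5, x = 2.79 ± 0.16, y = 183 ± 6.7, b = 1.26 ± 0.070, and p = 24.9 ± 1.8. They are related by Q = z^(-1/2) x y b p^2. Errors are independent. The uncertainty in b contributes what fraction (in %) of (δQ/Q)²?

10.7%

(δQ/Q)² = (−½·δz/z)² + (1·δx/x)² + (1·δy/y)² + (1·δb/b)² + (2·δp/p)²
  z term: (-0.5×0.0361)² = 0.000325
  x term: (1×0.0573)² = 0.00329
  y term: (1×0.0366)² = 0.00134
  b term: (1×0.0556)² = 0.00309
  p term: (2×0.0723)² = 0.0209
Total = 0.0289. Share from b = 0.00309/0.0289 = 0.107.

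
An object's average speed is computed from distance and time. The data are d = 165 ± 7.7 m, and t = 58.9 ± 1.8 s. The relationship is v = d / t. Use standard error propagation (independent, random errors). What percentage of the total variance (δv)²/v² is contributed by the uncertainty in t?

(δv/v)² = (1·δd/d)² + (-1·δt/t)²
  d term: (1×0.0467)² = 0.00218
  t term: (-1×0.0306)² = 0.000934
Total = 0.00311. Share from t = 0.000934/0.00311 = 0.300.

30.0%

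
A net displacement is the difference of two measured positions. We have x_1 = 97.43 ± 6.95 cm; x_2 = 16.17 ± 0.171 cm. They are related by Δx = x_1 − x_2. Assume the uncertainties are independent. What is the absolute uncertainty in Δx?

6.95 cm

Each term contributes (cᵢ δxᵢ)² to (δΔx)²:
  (δx_1)² = 48.3;  (δx_2)² = 0.0292
δΔx = √(48.3) = 6.95 cm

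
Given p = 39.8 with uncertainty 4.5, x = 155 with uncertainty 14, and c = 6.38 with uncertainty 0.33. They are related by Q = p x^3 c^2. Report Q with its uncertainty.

For a monomial Q ∝ p, x^3, c^2, fractional errors add in quadrature:
  (1·δp/p)² = (1×0.113)² = 0.0128;  (3·δx/x)² = (3×0.0903)² = 0.0734;  (2·δc/c)² = (2×0.0517)² = 0.0107
δQ/Q = √(0.0969) = 0.311
Q = 6.03e+09, so δQ = 0.311 × 6.03e+09 = 1.88e+09.

(6.03 ± 1.88) × 10^9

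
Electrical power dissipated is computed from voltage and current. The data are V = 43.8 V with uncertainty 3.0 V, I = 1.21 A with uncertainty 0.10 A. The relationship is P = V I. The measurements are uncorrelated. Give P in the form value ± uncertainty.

Each factor contributes (exponent × relative error)² to (δP/P)²:
  (1·δV/V)² = (1×0.0685)² = 0.00469;  (1·δI/I)² = (1×0.0826)² = 0.00683
δP/P = √(0.0115) = 0.107
P = 53.0 W, so δP = 0.107 × 53.0 = 5.69 W.

53.0 ± 5.69 W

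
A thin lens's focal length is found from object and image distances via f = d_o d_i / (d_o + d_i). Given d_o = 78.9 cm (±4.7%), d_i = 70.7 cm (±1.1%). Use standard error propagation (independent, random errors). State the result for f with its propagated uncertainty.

∂f/∂d_o = (d_i/(d_o+d_i))² = 0.223;  ∂f/∂d_i = (d_o/(d_o+d_i))² = 0.278
δf = √((∂f/∂d_o · δd_o)² + (∂f/∂d_i · δd_i)²) = √(0.686 + 0.0468) = 0.856 cm
f = 37.3 cm.

37.3 ± 0.856 cm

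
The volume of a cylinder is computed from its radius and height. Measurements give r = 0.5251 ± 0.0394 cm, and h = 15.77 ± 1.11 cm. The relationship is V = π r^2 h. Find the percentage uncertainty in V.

Each factor contributes (exponent × relative error)² to (δV/V)²:
  (2·δr/r)² = (2×0.0750)² = 0.0225;  (1·δh/h)² = (1×0.0704)² = 0.00495
δV/V = √(0.0275) = 0.166

16.6%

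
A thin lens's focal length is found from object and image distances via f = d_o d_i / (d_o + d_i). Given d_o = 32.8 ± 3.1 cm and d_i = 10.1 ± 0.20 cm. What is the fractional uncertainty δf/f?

∂f/∂d_o = (d_i/(d_o+d_i))² = 0.0554;  ∂f/∂d_i = (d_o/(d_o+d_i))² = 0.585
δf = √((∂f/∂d_o · δd_o)² + (∂f/∂d_i · δd_i)²) = √(0.0295 + 0.0137) = 0.208 cm
f = 7.72 cm, so δf/f = 0.208/7.72 = 0.0269.

0.0269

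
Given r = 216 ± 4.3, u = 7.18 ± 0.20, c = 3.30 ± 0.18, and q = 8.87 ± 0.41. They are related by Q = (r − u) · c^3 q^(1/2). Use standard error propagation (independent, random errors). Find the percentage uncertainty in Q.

Let w = r − u = 209. δw = √(δr² + δu²) = √(18.5 + 0.0400) = 4.30, so δw/w = 0.0206.
Q is then a monomial in w, c, q:
δQ/Q = √((δw/w)² + (3·δc/c)² + (½·δq/q)²) = √(0.000425 + 0.0268 + 0.000534) = 0.167

16.7%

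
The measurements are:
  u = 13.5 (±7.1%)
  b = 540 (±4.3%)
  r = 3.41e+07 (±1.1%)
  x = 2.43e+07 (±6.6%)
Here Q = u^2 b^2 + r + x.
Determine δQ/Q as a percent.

Let p = u^2·b^2 = 5.31e+07. δp/p = √((2·δu/u)² + (2·δb/b)²) = √(0.0202 + 0.00740) = 0.166, so δp = 8.82e+06.
Q = p + r + x: δQ = √(δp² + δr² + δx²) = √(7.78e+13 + 1.41e+11 + 2.57e+12) = 8.97e+06
Q = 1.12e+08, so δQ/Q = 8.97e+06/1.12e+08 = 0.0805.

8.05%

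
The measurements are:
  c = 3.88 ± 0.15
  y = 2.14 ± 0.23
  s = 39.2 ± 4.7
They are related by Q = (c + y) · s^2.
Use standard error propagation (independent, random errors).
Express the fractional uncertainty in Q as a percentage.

24.4%

Let u = c + y = 6.02. δu = √(δc² + δy²) = √(0.0225 + 0.0529) = 0.275, so δu/u = 0.0456.
Q is then a monomial in u, s:
δQ/Q = √((δu/u)² + (2·δs/s)²) = √(0.00208 + 0.0575) = 0.244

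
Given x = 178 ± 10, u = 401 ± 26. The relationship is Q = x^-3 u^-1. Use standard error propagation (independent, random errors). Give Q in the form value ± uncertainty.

Q is a product of powers, so relative uncertainties combine in quadrature:
  (-3·δx/x)² = (-3×0.0562)² = 0.0284;  (-1·δu/u)² = (-1×0.0648)² = 0.00420
δQ/Q = √(0.0326) = 0.181
Q = 4.42e-10, so δQ = 0.181 × 4.42e-10 = 7.98e-11.

(4.42 ± 0.798) × 10^-10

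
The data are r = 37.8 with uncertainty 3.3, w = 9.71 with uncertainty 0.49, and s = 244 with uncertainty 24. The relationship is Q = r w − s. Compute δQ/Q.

Let p = r·w = 367. δp/p = √((1·δr/r)² + (1·δw/w)²) = √(0.00762 + 0.00255) = 0.101, so δp = 37.0.
Q = p − s: δQ = √(δp² + δs²) = √(1370 + 576) = 44.1
Q = 123, so δQ/Q = 44.1/123 = 0.359.

0.359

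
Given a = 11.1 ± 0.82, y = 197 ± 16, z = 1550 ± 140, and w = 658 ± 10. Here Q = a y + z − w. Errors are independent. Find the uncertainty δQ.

278

Let p = a·y = 2190. δp/p = √((1·δa/a)² + (1·δy/y)²) = √(0.00546 + 0.00660) = 0.110, so δp = 240.
Q = p + z − w: δQ = √(δp² + δz² + δw²) = √(57600 + 19600 + 100) = 278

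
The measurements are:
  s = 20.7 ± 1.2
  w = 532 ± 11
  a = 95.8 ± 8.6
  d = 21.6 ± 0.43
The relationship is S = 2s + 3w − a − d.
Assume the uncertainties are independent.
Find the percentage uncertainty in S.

2.25%

Absolute uncertainties add in quadrature for a linear combination:
  (2·δs)² = 5.76;  (3·δw)² = 1090;  (δa)² = 74.0;  (δd)² = 0.185
δS = √(1170) = 34.2
S = 1520, so δS/S = 34.2/1520 = 0.0225.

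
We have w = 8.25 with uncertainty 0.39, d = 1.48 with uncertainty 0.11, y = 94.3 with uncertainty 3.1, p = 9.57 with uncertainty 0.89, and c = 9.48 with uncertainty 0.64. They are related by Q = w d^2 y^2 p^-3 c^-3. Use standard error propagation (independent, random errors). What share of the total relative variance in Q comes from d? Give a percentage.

(δQ/Q)² = (1·δw/w)² + (2·δd/d)² + (2·δy/y)² + (-3·δp/p)² + (-3·δc/c)²
  w term: (1×0.0473)² = 0.00223
  d term: (2×0.0743)² = 0.0221
  y term: (2×0.0329)² = 0.00432
  p term: (-3×0.0930)² = 0.0778
  c term: (-3×0.0675)² = 0.0410
Total = 0.148. Share from d = 0.0221/0.148 = 0.150.

15.0%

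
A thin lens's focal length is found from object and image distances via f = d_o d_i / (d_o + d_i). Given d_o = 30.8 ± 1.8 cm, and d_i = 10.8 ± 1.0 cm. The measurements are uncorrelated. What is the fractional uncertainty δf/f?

∂f/∂d_o = (d_i/(d_o+d_i))² = 0.0674;  ∂f/∂d_i = (d_o/(d_o+d_i))² = 0.548
δf = √((∂f/∂d_o · δd_o)² + (∂f/∂d_i · δd_i)²) = √(0.0147 + 0.300) = 0.561 cm
f = 8.00 cm, so δf/f = 0.561/8.00 = 0.0702.

0.0702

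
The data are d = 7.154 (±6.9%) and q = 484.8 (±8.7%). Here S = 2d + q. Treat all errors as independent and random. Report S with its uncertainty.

499.1 ± 42.2

Sums and differences: (δS)² = Σ (cᵢ δxᵢ)².
  (2·δd)² = 0.975;  (δq)² = 1780
δS = √(1780) = 42.2
S = 499.1.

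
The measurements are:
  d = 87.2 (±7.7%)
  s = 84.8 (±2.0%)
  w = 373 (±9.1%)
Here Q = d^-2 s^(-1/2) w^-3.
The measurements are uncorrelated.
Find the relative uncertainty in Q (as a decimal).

0.314

For a monomial Q ∝ d^-2, s^(-1/2), w^-3, fractional errors add in quadrature:
  (-2·δd/d)² = (-2×0.0770)² = 0.0237;  (−½·δs/s)² = (-0.5×0.0200)² = 0.000100;  (-3·δw/w)² = (-3×0.0910)² = 0.0745
δQ/Q = √(0.0983) = 0.314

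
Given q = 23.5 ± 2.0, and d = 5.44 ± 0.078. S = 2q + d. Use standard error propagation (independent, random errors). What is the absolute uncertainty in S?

4.00

S is a linear combination, so absolute uncertainties add in quadrature:
  (2·δq)² = 16.0;  (δd)² = 0.00608
δS = √(16.0) = 4.00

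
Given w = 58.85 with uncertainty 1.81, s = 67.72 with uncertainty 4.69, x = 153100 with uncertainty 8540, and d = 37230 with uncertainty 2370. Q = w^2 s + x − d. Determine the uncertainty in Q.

Let p = w^2·s = 234500. δp/p = √((2·δw/w)² + (1·δs/s)²) = √(0.00378 + 0.00480) = 0.0926, so δp = 21700.
Q = p + x − d: δQ = √(δp² + δx² + δd²) = √(4.72e+08 + 7.29e+07 + 5.62e+06) = 23500

23500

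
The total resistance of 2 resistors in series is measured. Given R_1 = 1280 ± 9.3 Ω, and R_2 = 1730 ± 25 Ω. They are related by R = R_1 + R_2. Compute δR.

26.7 Ω

Sums and differences: (δR)² = Σ (cᵢ δxᵢ)².
  (δR_1)² = 86.5;  (δR_2)² = 625
δR = √(711) = 26.7 Ω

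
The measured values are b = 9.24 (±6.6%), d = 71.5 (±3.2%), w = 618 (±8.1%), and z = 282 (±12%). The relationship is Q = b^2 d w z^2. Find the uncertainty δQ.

8.62e+10

Since Q is a product/quotient, work with relative uncertainties:
  (2·δb/b)² = (2×0.0660)² = 0.0174;  (1·δd/d)² = (1×0.0320)² = 0.00102;  (1·δw/w)² = (1×0.0810)² = 0.00656;  (2·δz/z)² = (2×0.120)² = 0.0576
δQ/Q = √(0.0826) = 0.287
Q = 3e+11, so δQ = 0.287 × 3e+11 = 8.62e+10.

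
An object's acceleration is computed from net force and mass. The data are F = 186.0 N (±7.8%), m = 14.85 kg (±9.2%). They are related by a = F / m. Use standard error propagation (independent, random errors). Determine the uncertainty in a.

Each factor contributes (exponent × relative error)² to (δa/a)²:
  (1·δF/F)² = (1×0.0780)² = 0.00608;  (-1·δm/m)² = (-1×0.0920)² = 0.00846
δa/a = √(0.0145) = 0.121
a = 12.53 m/s^2, so δa = 0.121 × 12.53 = 1.51 m/s^2.

1.51 m/s^2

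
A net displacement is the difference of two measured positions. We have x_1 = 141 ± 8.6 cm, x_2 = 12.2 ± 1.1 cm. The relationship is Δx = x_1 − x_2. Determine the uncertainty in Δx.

Each term contributes (cᵢ δxᵢ)² to (δΔx)²:
  (δx_1)² = 74.0;  (δx_2)² = 1.21
δΔx = √(75.2) = 8.67 cm

8.67 cm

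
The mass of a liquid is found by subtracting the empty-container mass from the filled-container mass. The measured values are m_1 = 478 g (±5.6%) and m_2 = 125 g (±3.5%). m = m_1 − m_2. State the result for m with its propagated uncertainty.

Each term contributes (cᵢ δxᵢ)² to (δm)²:
  (δm_1)² = 717;  (δm_2)² = 19.1
δm = √(736) = 27.1 g
m = 353 g.

353 ± 27.1 g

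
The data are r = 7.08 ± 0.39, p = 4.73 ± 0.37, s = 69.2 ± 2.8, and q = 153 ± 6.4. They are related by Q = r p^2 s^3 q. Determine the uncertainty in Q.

1.68e+09

For a monomial Q ∝ r, p^2, s^3, q, fractional errors add in quadrature:
  (1·δr/r)² = (1×0.0551)² = 0.00303;  (2·δp/p)² = (2×0.0782)² = 0.0245;  (3·δs/s)² = (3×0.0405)² = 0.0147;  (1·δq/q)² = (1×0.0418)² = 0.00175
δQ/Q = √(0.0440) = 0.210
Q = 8.03e+09, so δQ = 0.210 × 8.03e+09 = 1.68e+09.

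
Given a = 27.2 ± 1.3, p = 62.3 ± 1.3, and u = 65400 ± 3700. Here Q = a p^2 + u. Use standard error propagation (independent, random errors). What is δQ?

7650

Let w = a·p^2 = 1.06e+05. δw/w = √((1·δa/a)² + (2·δp/p)²) = √(0.00228 + 0.00174) = 0.0635, so δw = 6700.
Q = w + u: δQ = √(δw² + δu²) = √(4.49e+07 + 1.37e+07) = 7650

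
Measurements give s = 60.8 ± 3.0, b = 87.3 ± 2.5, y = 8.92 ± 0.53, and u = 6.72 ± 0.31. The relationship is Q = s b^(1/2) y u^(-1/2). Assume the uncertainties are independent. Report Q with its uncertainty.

1950 ± 160

Since Q is a product/quotient, work with relative uncertainties:
  (1·δs/s)² = (1×0.0493)² = 0.00243;  (½·δb/b)² = (0.5×0.0286)² = 0.000205;  (1·δy/y)² = (1×0.0594)² = 0.00353;  (−½·δu/u)² = (-0.5×0.0461)² = 0.000532
δQ/Q = √(0.00670) = 0.0819
Q = 1950, so δQ = 0.0819 × 1950 = 160.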